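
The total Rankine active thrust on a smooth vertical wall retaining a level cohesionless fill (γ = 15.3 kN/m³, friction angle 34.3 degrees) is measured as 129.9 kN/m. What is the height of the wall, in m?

7.80 m

K_a = 0.2792. P_a = ½ K_a γ H² ⇒ H = √(2P_a/(K_a γ)).
H = √(2×129.9/(0.2792×15.3)) = 7.799 m.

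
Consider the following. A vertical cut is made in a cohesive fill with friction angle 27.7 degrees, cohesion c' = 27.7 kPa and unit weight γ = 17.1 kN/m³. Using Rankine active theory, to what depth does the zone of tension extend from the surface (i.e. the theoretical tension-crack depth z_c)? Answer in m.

K_a = tan²(45° − 27.7°/2) = 0.3653; √K_a = 0.6044.
The active pressure is zero where K_a γ z = 2c√K_a, so z_c = 2c/(γ√K_a) = 2×27.7/(17.1×0.6044) = 5.360 m.

5.36 m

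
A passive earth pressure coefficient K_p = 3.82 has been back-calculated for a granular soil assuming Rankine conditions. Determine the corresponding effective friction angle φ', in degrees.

35.8°

K_p = (1+sin φ)/(1−sin φ) ⇒ sin φ = (K_p − 1)/(K_p + 1) = 0.5851.
φ = arcsin(0.5851) = 35.81°.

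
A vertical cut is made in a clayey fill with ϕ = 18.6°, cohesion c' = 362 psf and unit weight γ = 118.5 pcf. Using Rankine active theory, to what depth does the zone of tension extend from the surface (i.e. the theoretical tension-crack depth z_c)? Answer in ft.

K_a = tan²(45° − 18.6°/2) = 0.5163; √K_a = 0.7186.
The active pressure is zero where K_a γ z = 2c√K_a, so z_c = 2c/(γ√K_a) = 2×362/(118.5×0.7186) = 8.503 ft.

8.50 ft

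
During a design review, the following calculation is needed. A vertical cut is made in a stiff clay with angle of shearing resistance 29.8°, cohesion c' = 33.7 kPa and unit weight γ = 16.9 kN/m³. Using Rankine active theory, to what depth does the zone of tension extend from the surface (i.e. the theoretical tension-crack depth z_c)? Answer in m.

K_a = tan²(45° − 29.8°/2) = 0.3360; √K_a = 0.5797.
The active pressure is zero where K_a γ z = 2c√K_a, so z_c = 2c/(γ√K_a) = 2×33.7/(16.9×0.5797) = 6.880 m.

6.88 m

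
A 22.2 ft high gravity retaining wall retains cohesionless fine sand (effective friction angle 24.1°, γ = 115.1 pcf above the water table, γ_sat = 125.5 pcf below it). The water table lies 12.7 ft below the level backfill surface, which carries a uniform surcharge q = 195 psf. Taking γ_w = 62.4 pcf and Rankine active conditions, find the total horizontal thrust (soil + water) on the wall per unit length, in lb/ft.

K_a = tan²(45° − φ/2) = 0.4201.
γ' = 125.5 − 62.4 = 63.10 pcf. h₂ = H − d_w = 9.5 ft.
σ'_h: at surface K_a·q = 81.92; at WT K_a(q+γd_w) = 696.0; at base K_a(q+γd_w+γ'h₂) = 947.9 psf.
P₁ = ½(81.92+696.0)×12.7 = 4940; P₂ = ½(696.0+947.9)×9.5 = 7809; P_w = ½γ_w h₂² = 2816.
Total = 4940+7809+2816 = 15560 lb/ft.

15600 lb/ft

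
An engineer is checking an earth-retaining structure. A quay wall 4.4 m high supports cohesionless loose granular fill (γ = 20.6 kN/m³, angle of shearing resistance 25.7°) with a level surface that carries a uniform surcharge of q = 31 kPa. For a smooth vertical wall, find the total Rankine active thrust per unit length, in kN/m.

K_a = tan²(45° − φ/2) = 0.3950.
Soil triangle: ½ K_a γ H² = 0.5×0.3950×20.6×4.4² = 78.77 kN/m.
Surcharge rectangle: K_a q H = 0.3950×31×4.4 = 53.88 kN/m.
Total = 78.77 + 53.88 = 132.7 kN/m.

133 kN/m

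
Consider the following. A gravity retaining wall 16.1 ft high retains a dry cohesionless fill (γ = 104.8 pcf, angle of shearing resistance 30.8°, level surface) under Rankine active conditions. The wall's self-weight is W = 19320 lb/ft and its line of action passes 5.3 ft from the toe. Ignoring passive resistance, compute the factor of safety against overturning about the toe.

4.35

K_a = tan²(45° − 30.8°/2) = 0.3227.
P_a = ½K_aγH² = 0.5×0.3227×104.8×16.1² = 4383 lb/ft, acting at H/3 = 5.367 ft above the base.
Overturning moment M_o = P_a × H/3 = 4383 × 5.367 = 23520.
Resisting moment M_r = W × 5.3 = 19320 × 5.3 = 102400.
FS_overturning = M_r/M_o = 102400/23520 = 4.353.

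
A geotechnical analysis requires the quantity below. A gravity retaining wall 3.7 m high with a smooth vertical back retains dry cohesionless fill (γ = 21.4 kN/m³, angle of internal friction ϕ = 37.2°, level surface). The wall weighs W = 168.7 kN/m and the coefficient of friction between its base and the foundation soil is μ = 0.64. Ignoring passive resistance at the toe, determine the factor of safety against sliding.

2.99

K_a = tan²(45° − 37.2°/2) = 0.2464.
P_a = ½K_aγH² = 0.5×0.2464×21.4×3.7² = 36.10 kN/m, acting at H/3 = 1.233 m above the base.
FS_sliding = μW / P_a = 0.64×168.7 / 36.10 = 2.991.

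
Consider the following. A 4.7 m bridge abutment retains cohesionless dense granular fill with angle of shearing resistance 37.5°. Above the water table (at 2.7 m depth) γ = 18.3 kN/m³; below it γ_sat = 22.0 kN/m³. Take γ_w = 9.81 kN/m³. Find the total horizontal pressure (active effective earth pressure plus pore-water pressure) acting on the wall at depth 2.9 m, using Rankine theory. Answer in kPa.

14.6 kPa

K_a = (1 − sin φ)/(1 + sin φ) = 0.2432.
γ' = 22.0 − 9.81 = 12.19 kN/m³.
Effective vertical stress at 2.9 m: σ'_v = 18.3×2.7 + 12.19×0.200 = 51.85 kPa.
σ'_h = K_a σ'_v = 0.2432 × 51.85 = 12.61 kPa; u = γ_w × 0.200 = 1.962 kPa.
Total σ_h = 12.61 + 1.962 = 14.57 kPa.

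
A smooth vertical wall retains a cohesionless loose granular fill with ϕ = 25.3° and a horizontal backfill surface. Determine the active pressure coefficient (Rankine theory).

K_a = tan²(45° − φ/2) = tan²(32.35°) = 0.4012.

0.401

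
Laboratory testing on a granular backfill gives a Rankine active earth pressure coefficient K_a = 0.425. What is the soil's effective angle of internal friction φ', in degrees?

23.8°

K_a = tan²(45° − φ/2) ⇒ 45° − φ/2 = arctan(√0.425) = 33.10°.
φ = 2(45° − 33.10°) = 23.80°.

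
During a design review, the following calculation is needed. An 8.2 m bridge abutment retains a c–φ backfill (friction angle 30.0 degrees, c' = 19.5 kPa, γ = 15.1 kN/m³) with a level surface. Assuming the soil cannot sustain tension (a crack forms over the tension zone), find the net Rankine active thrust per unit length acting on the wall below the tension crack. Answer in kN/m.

K_a = 0.3333; √K_a = 0.5774.
Tension-crack depth z_c = 2c/(γ√K_a) = 2×19.5/(15.1×0.5774) = 4.474 m.
σ_a at base = K_a γ H − 2c√K_a = 0.3333×15.1×8.2 − 2×19.5×0.5774 = 18.76 kPa.
P_a = ½ × 18.76 × (H − z_c) = 0.5×18.76×3.726 = 34.95 kN/m.

34.9 kN/m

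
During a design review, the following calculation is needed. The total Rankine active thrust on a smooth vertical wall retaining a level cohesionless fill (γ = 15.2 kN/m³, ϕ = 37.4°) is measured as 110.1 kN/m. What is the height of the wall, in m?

7.70 m

K_a = 0.2443. P_a = ½ K_a γ H² ⇒ H = √(2P_a/(K_a γ)).
H = √(2×110.1/(0.2443×15.2)) = 7.701 m.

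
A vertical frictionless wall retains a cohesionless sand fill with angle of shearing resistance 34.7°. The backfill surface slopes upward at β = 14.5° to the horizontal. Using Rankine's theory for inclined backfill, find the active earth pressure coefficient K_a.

K_a = cos β · (cos β − √(cos²β − cos²φ)) / (cos β + √(cos²β − cos²φ)).
cos β = 0.9681, cos φ = 0.8221, √(cos²β − cos²φ) = 0.5113.
K_a = 0.9681 × (0.9681 − 0.5113)/(0.9681 + 0.5113) = 0.2990.

0.299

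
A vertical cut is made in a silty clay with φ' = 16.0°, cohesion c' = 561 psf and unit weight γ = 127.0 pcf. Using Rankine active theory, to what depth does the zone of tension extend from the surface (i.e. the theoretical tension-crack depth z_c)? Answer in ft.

11.7 ft

K_a = tan²(45° − 16.0°/2) = 0.5678; √K_a = 0.7536.
The active pressure is zero where K_a γ z = 2c√K_a, so z_c = 2c/(γ√K_a) = 2×561/(127.0×0.7536) = 11.72 ft.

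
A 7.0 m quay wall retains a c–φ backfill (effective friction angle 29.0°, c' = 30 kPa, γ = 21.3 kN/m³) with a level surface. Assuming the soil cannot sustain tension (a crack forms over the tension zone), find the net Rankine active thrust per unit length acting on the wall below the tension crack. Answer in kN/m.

18.2 kN/m

K_a = 0.3470; √K_a = 0.5890.
Tension-crack depth z_c = 2c/(γ√K_a) = 2×30/(21.3×0.5890) = 4.782 m.
σ_a at base = K_a γ H − 2c√K_a = 0.3470×21.3×7.0 − 2×30×0.5890 = 16.39 kPa.
P_a = ½ × 16.39 × (H − z_c) = 0.5×16.39×2.218 = 18.18 kN/m.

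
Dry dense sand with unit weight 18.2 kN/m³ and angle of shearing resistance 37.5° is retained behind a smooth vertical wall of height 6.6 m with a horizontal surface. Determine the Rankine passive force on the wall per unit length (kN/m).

1630 kN/m

K_p = tan²(45° + φ/2) = 4.112.
P_p = ½ K_p γ H² = 0.5 × 4.112 × 18.2 × 6.6² = 1630 kN/m.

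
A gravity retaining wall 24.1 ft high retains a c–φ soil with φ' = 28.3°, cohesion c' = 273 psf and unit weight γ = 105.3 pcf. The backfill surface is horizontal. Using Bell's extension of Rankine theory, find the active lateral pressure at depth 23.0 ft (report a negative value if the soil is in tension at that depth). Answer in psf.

538 psf

K_a = (1 − sin φ)/(1 + sin φ) = 0.3568.
σ_a = K_a γ z − 2c√K_a = 0.3568×105.3×23.0 − 2×273×0.5973 = 537.9 psf.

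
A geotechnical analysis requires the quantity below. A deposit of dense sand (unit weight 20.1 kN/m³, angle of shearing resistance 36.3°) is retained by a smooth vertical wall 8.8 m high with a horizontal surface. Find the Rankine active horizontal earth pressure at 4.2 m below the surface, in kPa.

K_a = (1 − sin φ)/(1 + sin φ) = 0.2563.
σ_h = K_a γ z = 0.2563 × 20.1 × 4.2 = 21.63 kPa.

21.6 kPa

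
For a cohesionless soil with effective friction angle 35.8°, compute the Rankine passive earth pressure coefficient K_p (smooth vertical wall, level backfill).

K_p = (1 + sin φ)/(1 − sin φ) = tan²(45° + 35.8°/2) = 3.819.

3.82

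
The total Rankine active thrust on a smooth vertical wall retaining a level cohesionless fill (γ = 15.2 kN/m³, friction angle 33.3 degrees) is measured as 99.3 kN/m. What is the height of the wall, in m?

K_a = 0.2911. P_a = ½ K_a γ H² ⇒ H = √(2P_a/(K_a γ)).
H = √(2×99.3/(0.2911×15.2)) = 6.699 m.

6.70 m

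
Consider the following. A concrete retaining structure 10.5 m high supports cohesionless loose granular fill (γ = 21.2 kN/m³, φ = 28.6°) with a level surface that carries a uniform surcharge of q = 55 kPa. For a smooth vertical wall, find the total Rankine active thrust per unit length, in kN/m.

616 kN/m

K_a = tan²(45° − φ/2) = 0.3525.
Soil triangle: ½ K_a γ H² = 0.5×0.3525×21.2×10.5² = 412.0 kN/m.
Surcharge rectangle: K_a q H = 0.3525×55×10.5 = 203.6 kN/m.
Total = 412.0 + 203.6 = 615.6 kN/m.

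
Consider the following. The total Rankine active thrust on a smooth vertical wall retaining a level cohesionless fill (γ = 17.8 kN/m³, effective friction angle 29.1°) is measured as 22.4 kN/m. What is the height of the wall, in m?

K_a = 0.3456. P_a = ½ K_a γ H² ⇒ H = √(2P_a/(K_a γ)).
H = √(2×22.4/(0.3456×17.8)) = 2.699 m.

2.70 m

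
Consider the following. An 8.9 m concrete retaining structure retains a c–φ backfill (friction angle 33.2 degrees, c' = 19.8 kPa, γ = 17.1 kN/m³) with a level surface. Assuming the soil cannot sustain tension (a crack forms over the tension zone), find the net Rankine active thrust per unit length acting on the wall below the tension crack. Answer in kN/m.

53.3 kN/m

K_a = 0.2924; √K_a = 0.5407.
Tension-crack depth z_c = 2c/(γ√K_a) = 2×19.8/(17.1×0.5407) = 4.283 m.
σ_a at base = K_a γ H − 2c√K_a = 0.2924×17.1×8.9 − 2×19.8×0.5407 = 23.08 kPa.
P_a = ½ × 23.08 × (H − z_c) = 0.5×23.08×4.617 = 53.28 kN/m.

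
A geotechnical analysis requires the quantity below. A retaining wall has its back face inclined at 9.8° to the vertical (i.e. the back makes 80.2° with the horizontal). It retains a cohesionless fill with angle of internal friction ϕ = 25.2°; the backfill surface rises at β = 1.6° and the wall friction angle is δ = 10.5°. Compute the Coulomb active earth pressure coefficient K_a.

K_a = sin²(α+φ) / [sin²α · sin(α−δ) · (1 + √{sin(φ+δ)sin(φ−β) / (sin(α−δ)sin(α+β))})²].
With α = 80.2°, φ = 25.2°, δ = 10.5°, β = 1.6°: K_a = 0.4526.

0.453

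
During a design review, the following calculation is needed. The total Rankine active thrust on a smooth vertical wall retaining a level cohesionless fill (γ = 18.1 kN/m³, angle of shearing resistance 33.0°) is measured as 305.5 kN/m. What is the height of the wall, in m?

K_a = 0.2948. P_a = ½ K_a γ H² ⇒ H = √(2P_a/(K_a γ)).
H = √(2×305.5/(0.2948×18.1)) = 10.70 m.

10.7 m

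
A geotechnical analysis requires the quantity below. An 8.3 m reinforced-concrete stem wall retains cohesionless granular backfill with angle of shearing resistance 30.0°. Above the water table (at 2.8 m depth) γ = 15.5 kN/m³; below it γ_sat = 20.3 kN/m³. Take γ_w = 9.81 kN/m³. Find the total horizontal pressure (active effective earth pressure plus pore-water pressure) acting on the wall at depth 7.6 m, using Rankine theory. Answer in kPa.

K_a = (1 − sin φ)/(1 + sin φ) = 0.3333.
γ' = 20.3 − 9.81 = 10.49 kN/m³.
Effective vertical stress at 7.6 m: σ'_v = 15.5×2.8 + 10.49×4.80 = 93.75 kPa.
σ'_h = K_a σ'_v = 0.3333 × 93.75 = 31.25 kPa; u = γ_w × 4.80 = 47.09 kPa.
Total σ_h = 31.25 + 47.09 = 78.34 kPa.

78.3 kPa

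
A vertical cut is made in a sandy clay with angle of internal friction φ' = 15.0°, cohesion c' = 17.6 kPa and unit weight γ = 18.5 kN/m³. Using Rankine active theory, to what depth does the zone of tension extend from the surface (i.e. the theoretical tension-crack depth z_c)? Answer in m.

K_a = tan²(45° − 15.0°/2) = 0.5888; √K_a = 0.7673.
The active pressure is zero where K_a γ z = 2c√K_a, so z_c = 2c/(γ√K_a) = 2×17.6/(18.5×0.7673) = 2.480 m.

2.48 m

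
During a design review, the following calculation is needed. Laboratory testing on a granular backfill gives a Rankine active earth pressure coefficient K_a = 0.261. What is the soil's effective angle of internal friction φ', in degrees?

35.9°

K_a = tan²(45° − φ/2) ⇒ 45° − φ/2 = arctan(√0.261) = 27.06°.
φ = 2(45° − 27.06°) = 35.88°.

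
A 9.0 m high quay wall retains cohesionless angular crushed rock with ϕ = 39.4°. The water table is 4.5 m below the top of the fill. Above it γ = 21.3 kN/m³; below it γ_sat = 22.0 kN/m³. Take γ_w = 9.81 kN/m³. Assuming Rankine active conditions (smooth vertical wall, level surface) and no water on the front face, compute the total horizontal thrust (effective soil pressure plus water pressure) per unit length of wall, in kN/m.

271 kN/m

K_a = tan²(45° − φ/2) = 0.2234.
γ' = 22.0 − 9.81 = 12.19 kN/m³. Depth below WT = 4.5 m.
σ'_h at WT = K_a γ d_w = 21.42 kPa; at base = 21.42 + K_a γ' × 4.5 = 33.67 kPa.
P₁ (0–4.5 m) = ½×21.42×4.5 = 48.19. P₂ (4.5–9.0 m) = ½(21.42+33.67)×4.5 = 124.0.
P_w = ½ γ_w h₂² = 0.5×9.81×4.5² = 99.33. Total = 48.19+124.0+99.33 = 271.5 kN/m.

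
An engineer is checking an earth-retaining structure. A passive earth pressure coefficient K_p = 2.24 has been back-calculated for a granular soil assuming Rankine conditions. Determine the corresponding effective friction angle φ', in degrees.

K_p = (1+sin φ)/(1−sin φ) ⇒ sin φ = (K_p − 1)/(K_p + 1) = 0.3827.
φ = arcsin(0.3827) = 22.50°.

22.5°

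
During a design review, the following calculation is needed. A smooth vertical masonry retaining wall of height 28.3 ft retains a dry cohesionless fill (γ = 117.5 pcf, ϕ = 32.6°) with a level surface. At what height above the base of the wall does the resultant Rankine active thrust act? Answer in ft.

9.43 ft

K_a = 0.2997.
The pressure distribution is triangular, so the resultant acts at H/3 above the base = 28.3/3 = 9.433 ft.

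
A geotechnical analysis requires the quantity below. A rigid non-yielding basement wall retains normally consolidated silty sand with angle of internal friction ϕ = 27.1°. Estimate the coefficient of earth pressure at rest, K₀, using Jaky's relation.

0.544

K₀ = 1 − sin φ' = 1 − sin 27.1° = 0.5445.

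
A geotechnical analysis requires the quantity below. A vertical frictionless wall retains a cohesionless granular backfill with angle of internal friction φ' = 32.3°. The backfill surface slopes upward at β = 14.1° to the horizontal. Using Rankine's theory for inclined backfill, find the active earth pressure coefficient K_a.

K_a = cos β · (cos β − √(cos²β − cos²φ)) / (cos β + √(cos²β − cos²φ)).
cos β = 0.9699, cos φ = 0.8453, √(cos²β − cos²φ) = 0.4756.
K_a = 0.9699 × (0.9699 − 0.4756)/(0.9699 + 0.4756) = 0.3317.

0.332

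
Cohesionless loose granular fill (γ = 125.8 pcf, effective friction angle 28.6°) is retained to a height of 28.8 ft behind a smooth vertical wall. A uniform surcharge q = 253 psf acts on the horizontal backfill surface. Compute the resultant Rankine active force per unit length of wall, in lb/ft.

21000 lb/ft

K_a = tan²(45° − φ/2) = 0.3525.
Soil triangle: ½ K_a γ H² = 0.5×0.3525×125.8×28.8² = 18390 lb/ft.
Surcharge rectangle: K_a q H = 0.3525×253×28.8 = 2569 lb/ft.
Total = 18390 + 2569 = 20960 lb/ft.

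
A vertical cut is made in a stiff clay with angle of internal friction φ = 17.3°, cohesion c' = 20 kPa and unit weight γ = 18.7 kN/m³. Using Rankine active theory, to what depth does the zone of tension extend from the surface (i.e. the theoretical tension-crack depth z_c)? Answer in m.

2.91 m

K_a = tan²(45° − 17.3°/2) = 0.5416; √K_a = 0.7359.
The active pressure is zero where K_a γ z = 2c√K_a, so z_c = 2c/(γ√K_a) = 2×20/(18.7×0.7359) = 2.907 m.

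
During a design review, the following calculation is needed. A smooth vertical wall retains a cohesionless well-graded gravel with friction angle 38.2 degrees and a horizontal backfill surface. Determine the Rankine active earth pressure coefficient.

K_a = (1 − sin φ)/(1 + sin φ) = (1 − sin 38.2°)/(1 + sin 38.2°) = 0.2358.

0.236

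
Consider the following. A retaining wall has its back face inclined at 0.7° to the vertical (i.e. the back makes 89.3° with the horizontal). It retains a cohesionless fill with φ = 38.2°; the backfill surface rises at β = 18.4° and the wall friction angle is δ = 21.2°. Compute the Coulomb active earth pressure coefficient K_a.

0.274

K_a = sin²(α+φ) / [sin²α · sin(α−δ) · (1 + √{sin(φ+δ)sin(φ−β) / (sin(α−δ)sin(α+β))})²].
With α = 89.3°, φ = 38.2°, δ = 21.2°, β = 18.4°: K_a = 0.2737.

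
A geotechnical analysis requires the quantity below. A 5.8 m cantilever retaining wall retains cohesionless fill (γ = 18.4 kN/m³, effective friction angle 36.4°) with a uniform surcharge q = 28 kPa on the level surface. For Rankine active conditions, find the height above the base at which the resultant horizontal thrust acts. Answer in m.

2.27 m

K_a = 0.2552.
Triangular part P₁ = ½K_aγH² = 78.97 at H/3 = 1.933 m; rectangular part P₂ = K_a q H = 41.44 at H/2 = 2.900 m.
ȳ = (P₁·1.933 + P₂·2.900)/(P₁+P₂) = 2.266 m.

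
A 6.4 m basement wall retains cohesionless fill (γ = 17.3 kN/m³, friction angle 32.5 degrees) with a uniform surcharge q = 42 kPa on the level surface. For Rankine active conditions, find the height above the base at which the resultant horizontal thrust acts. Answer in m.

2.59 m

K_a = 0.3010.
Triangular part P₁ = ½K_aγH² = 106.6 at H/3 = 2.133 m; rectangular part P₂ = K_a q H = 80.90 at H/2 = 3.200 m.
ȳ = (P₁·2.133 + P₂·3.200)/(P₁+P₂) = 2.593 m.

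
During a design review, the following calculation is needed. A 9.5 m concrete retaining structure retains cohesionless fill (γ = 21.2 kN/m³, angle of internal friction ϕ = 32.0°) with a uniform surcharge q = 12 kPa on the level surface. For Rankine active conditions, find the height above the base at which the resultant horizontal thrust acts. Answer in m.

3.34 m

K_a = 0.3073.
Triangular part P₁ = ½K_aγH² = 293.9 at H/3 = 3.167 m; rectangular part P₂ = K_a q H = 35.03 at H/2 = 4.750 m.
ȳ = (P₁·3.167 + P₂·4.750)/(P₁+P₂) = 3.335 m.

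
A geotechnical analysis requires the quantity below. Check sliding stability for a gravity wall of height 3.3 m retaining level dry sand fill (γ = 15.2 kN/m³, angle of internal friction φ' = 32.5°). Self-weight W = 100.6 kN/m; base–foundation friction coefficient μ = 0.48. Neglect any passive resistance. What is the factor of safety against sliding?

K_a = tan²(45° − 32.5°/2) = 0.3010.
P_a = ½K_aγH² = 0.5×0.3010×15.2×3.3² = 24.91 kN/m, acting at H/3 = 1.100 m above the base.
FS_sliding = μW / P_a = 0.48×100.6 / 24.91 = 1.938.

1.94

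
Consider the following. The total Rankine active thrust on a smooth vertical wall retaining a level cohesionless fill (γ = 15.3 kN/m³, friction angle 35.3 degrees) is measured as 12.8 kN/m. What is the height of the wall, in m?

K_a = 0.2675. P_a = ½ K_a γ H² ⇒ H = √(2P_a/(K_a γ)).
H = √(2×12.8/(0.2675×15.3)) = 2.501 m.

2.50 m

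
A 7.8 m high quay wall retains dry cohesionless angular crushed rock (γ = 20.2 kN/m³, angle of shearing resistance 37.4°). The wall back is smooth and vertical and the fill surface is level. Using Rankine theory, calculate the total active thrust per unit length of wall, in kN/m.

150 kN/m

K_a = tan²(45° − φ/2) = 0.2443.
P_a = ½ K_a γ H² = 0.5 × 0.2443 × 20.2 × 7.8² = 150.1 kN/m.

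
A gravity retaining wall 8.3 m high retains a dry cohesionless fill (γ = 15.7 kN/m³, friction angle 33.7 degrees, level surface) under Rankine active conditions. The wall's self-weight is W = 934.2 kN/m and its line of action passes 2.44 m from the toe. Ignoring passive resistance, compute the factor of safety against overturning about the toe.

5.32

K_a = tan²(45° − 33.7°/2) = 0.2863.
P_a = ½K_aγH² = 0.5×0.2863×15.7×8.3² = 154.8 kN/m, acting at H/3 = 2.767 m above the base.
Overturning moment M_o = P_a × H/3 = 154.8 × 2.767 = 428.4.
Resisting moment M_r = W × 2.44 = 934.2 × 2.44 = 2279.
FS_overturning = M_r/M_o = 2279/428.4 = 5.321.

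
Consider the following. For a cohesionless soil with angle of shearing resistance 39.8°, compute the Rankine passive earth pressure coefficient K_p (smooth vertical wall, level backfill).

K_p = (1 + sin φ)/(1 − sin φ) = tan²(45° + 39.8°/2) = 4.557.

4.56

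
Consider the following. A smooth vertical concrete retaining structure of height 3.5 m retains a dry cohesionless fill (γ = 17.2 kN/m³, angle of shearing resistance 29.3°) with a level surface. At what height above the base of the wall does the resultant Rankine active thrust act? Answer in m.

K_a = 0.3428.
The pressure distribution is triangular, so the resultant acts at H/3 above the base = 3.5/3 = 1.167 m.

1.17 m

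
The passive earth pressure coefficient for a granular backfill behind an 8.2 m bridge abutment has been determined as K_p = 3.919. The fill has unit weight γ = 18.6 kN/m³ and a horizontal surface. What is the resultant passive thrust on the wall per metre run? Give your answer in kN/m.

P = ½ K_p γ H² = 0.5 × 3.919 × 18.6 × 8.2² = 2451 kN/m.

2450 kN/m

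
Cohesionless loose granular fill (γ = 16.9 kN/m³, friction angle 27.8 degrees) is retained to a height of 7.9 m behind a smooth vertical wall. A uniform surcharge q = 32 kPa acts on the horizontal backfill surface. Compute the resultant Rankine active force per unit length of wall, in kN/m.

284 kN/m

K_a = tan²(45° − φ/2) = 0.3639.
Soil triangle: ½ K_a γ H² = 0.5×0.3639×16.9×7.9² = 191.9 kN/m.
Surcharge rectangle: K_a q H = 0.3639×32×7.9 = 91.99 kN/m.
Total = 191.9 + 91.99 = 283.9 kN/m.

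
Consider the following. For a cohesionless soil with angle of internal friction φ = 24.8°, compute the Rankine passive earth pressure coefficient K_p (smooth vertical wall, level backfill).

K_p = (1 + sin φ)/(1 − sin φ) = tan²(45° + 24.8°/2) = 2.445.

2.45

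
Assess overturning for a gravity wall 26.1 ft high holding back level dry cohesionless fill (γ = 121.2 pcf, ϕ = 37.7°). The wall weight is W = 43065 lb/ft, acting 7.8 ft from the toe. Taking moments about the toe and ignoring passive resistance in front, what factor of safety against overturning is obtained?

3.88

K_a = tan²(45° − 37.7°/2) = 0.2411.
P_a = ½K_aγH² = 0.5×0.2411×121.2×26.1² = 9951 lb/ft, acting at H/3 = 8.700 ft above the base.
Overturning moment M_o = P_a × H/3 = 9951 × 8.700 = 86580.
Resisting moment M_r = W × 7.8 = 43065 × 7.8 = 335900.
FS_overturning = M_r/M_o = 335900/86580 = 3.880.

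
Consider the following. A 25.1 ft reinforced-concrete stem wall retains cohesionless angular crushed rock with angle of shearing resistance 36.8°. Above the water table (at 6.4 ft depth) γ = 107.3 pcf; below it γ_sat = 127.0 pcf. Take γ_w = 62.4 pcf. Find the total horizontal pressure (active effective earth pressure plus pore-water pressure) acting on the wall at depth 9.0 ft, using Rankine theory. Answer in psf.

K_a = (1 − sin φ)/(1 + sin φ) = 0.2508.
γ' = 127.0 − 62.4 = 64.60 pcf.
Effective vertical stress at 9.0 ft: σ'_v = 107.3×6.4 + 64.60×2.60 = 854.7 psf.
σ'_h = K_a σ'_v = 0.2508 × 854.7 = 214.3 psf; u = γ_w × 2.60 = 162.2 psf.
Total σ_h = 214.3 + 162.2 = 376.6 psf.

377 psf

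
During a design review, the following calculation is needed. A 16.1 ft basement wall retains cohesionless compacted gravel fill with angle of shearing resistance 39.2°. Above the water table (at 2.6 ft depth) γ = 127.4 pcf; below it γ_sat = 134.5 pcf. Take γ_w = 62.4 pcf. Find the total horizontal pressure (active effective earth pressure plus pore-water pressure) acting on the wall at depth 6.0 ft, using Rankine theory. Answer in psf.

K_a = (1 − sin φ)/(1 + sin φ) = 0.2255.
γ' = 134.5 − 62.4 = 72.10 pcf.
Effective vertical stress at 6.0 ft: σ'_v = 127.4×2.6 + 72.10×3.40 = 576.4 psf.
σ'_h = K_a σ'_v = 0.2255 × 576.4 = 130.0 psf; u = γ_w × 3.40 = 212.2 psf.
Total σ_h = 130.0 + 212.2 = 342.1 psf.

342 psf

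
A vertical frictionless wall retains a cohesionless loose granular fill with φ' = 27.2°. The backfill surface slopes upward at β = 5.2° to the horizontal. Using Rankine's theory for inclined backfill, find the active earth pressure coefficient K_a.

0.378

K_a = cos β · (cos β − √(cos²β − cos²φ)) / (cos β + √(cos²β − cos²φ)).
cos β = 0.9959, cos φ = 0.8894, √(cos²β − cos²φ) = 0.4480.
K_a = 0.9959 × (0.9959 − 0.4480)/(0.9959 + 0.4480) = 0.3779.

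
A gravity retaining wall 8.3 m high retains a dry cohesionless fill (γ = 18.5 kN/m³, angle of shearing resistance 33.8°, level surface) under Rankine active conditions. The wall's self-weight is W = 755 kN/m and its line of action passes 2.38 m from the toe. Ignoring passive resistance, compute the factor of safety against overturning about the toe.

K_a = tan²(45° − 33.8°/2) = 0.2851.
P_a = ½K_aγH² = 0.5×0.2851×18.5×8.3² = 181.7 kN/m, acting at H/3 = 2.767 m above the base.
Overturning moment M_o = P_a × H/3 = 181.7 × 2.767 = 502.6.
Resisting moment M_r = W × 2.38 = 755 × 2.38 = 1797.
FS_overturning = M_r/M_o = 1797/502.6 = 3.575.

3.57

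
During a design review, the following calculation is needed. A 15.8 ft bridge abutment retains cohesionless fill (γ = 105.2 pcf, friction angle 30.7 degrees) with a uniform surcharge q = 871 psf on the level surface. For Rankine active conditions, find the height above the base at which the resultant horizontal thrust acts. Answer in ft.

6.61 ft

K_a = 0.3240.
Triangular part P₁ = ½K_aγH² = 4255 at H/3 = 5.267 ft; rectangular part P₂ = K_a q H = 4459 at H/2 = 7.900 ft.
ȳ = (P₁·5.267 + P₂·7.900)/(P₁+P₂) = 6.614 ft.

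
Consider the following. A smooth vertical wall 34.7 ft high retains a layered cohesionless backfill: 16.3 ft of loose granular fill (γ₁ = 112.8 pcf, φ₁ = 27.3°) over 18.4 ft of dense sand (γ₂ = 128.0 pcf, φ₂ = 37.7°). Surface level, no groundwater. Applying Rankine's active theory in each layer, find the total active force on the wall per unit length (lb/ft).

K_a1 = tan²(45°−27.3°/2) = 0.3711; K_a2 = tan²(45°−37.7°/2) = 0.2411.
Layer 1: σ at base = K_a1 γ₁ h₁ = 682.4 psf; P₁ = ½×682.4×16.3 = 5561.
Layer 2: σ_v at top = γ₁h₁ = 1839; σ_h top = K_a2×1839 = 443.2; σ_h base = K_a2×(1839+128.0×18.4) = 1011.
P₂ = ½(443.2+1011)×18.4 = 13380. Total P_a = 5561+13380 = 18940 lb/ft.

18900 lb/ft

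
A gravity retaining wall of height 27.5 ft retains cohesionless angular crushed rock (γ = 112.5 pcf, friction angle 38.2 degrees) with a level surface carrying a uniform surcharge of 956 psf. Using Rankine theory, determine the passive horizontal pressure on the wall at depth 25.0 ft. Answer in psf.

16000 psf

K_p = (1 + sin φ)/(1 − sin φ) = 4.241.
σ_v = γz + q = 112.5 × 25.0 + 956 = 3768 psf.
σ_h = K_p σ_v = 4.241 × 3768 = 15980 psf.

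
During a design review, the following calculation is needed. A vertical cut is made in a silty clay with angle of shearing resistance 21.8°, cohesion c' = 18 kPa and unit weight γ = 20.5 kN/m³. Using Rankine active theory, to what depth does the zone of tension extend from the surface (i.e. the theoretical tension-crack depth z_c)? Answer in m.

2.59 m

K_a = tan²(45° − 21.8°/2) = 0.4584; √K_a = 0.6771.
The active pressure is zero where K_a γ z = 2c√K_a, so z_c = 2c/(γ√K_a) = 2×18/(20.5×0.6771) = 2.594 m.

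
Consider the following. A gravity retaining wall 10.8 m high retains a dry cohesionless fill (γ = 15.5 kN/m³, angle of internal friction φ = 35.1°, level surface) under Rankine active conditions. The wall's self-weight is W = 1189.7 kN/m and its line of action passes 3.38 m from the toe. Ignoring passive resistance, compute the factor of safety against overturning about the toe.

K_a = tan²(45° − 35.1°/2) = 0.2698.
P_a = ½K_aγH² = 0.5×0.2698×15.5×10.8² = 243.9 kN/m, acting at H/3 = 3.600 m above the base.
Overturning moment M_o = P_a × H/3 = 243.9 × 3.600 = 878.1.
Resisting moment M_r = W × 3.38 = 1189.7 × 3.38 = 4021.
FS_overturning = M_r/M_o = 4021/878.1 = 4.579.

4.58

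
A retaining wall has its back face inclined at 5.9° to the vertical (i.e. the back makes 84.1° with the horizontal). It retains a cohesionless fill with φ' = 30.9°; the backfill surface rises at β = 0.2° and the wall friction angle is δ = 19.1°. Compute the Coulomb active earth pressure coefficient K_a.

K_a = sin²(α+φ) / [sin²α · sin(α−δ) · (1 + √{sin(φ+δ)sin(φ−β) / (sin(α−δ)sin(α+β))})²].
With α = 84.1°, φ = 30.9°, δ = 19.1°, β = 0.2°: K_a = 0.3330.

0.333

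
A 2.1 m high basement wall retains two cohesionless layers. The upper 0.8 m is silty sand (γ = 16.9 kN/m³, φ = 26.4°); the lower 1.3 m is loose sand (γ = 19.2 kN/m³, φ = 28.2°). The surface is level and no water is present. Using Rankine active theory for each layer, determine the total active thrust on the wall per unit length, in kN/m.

14.2 kN/m

K_a1 = tan²(45°−26.4°/2) = 0.3844; K_a2 = tan²(45°−28.2°/2) = 0.3582.
Layer 1: σ at base = K_a1 γ₁ h₁ = 5.198 kPa; P₁ = ½×5.198×0.8 = 2.079.
Layer 2: σ_v at top = γ₁h₁ = 13.52; σ_h top = K_a2×13.52 = 4.843; σ_h base = K_a2×(13.52+19.2×1.3) = 13.78.
P₂ = ½(4.843+13.78)×1.3 = 12.11. Total P_a = 2.079+12.11 = 14.19 kN/m.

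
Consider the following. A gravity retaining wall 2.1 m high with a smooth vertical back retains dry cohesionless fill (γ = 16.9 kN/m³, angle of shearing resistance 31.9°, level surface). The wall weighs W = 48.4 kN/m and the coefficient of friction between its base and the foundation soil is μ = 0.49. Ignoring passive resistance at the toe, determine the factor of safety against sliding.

2.06

K_a = tan²(45° − 31.9°/2) = 0.3085.
P_a = ½K_aγH² = 0.5×0.3085×16.9×2.1² = 11.50 kN/m, acting at H/3 = 0.7000 m above the base.
FS_sliding = μW / P_a = 0.49×48.4 / 11.50 = 2.063.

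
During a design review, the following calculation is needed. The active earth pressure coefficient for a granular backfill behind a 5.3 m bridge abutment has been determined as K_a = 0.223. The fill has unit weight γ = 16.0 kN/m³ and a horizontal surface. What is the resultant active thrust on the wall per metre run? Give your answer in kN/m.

P = ½ K_a γ H² = 0.5 × 0.223 × 16.0 × 5.3² = 50.11 kN/m.

50.1 kN/m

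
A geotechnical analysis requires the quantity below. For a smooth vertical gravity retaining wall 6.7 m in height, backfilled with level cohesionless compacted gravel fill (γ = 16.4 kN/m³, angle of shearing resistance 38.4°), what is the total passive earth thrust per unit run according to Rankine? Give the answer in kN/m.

K_p = tan²(45° + φ/2) = 4.279.
P_p = ½ K_p γ H² = 0.5 × 4.279 × 16.4 × 6.7² = 1575 kN/m.

1580 kN/m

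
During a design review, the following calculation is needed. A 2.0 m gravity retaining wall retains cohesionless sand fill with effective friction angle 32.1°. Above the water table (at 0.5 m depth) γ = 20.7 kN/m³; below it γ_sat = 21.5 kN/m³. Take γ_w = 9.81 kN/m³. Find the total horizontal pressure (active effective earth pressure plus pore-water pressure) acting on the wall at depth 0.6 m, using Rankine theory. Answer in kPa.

4.51 kPa

K_a = (1 − sin φ)/(1 + sin φ) = 0.3060.
γ' = 21.5 − 9.81 = 11.69 kN/m³.
Effective vertical stress at 0.6 m: σ'_v = 20.7×0.5 + 11.69×0.100 = 11.52 kPa.
σ'_h = K_a σ'_v = 0.3060 × 11.52 = 3.525 kPa; u = γ_w × 0.100 = 0.9810 kPa.
Total σ_h = 3.525 + 0.9810 = 4.506 kPa.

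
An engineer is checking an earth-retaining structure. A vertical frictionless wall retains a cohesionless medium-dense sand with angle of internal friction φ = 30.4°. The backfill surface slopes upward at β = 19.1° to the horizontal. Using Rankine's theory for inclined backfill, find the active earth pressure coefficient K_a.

0.397

K_a = cos β · (cos β − √(cos²β − cos²φ)) / (cos β + √(cos²β − cos²φ)).
cos β = 0.9449, cos φ = 0.8625, √(cos²β − cos²φ) = 0.3860.
K_a = 0.9449 × (0.9449 − 0.3860)/(0.9449 + 0.3860) = 0.3968.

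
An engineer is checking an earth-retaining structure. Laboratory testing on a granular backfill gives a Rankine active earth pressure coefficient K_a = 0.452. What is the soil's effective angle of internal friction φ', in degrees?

K_a = tan²(45° − φ/2) ⇒ 45° − φ/2 = arctan(√0.452) = 33.91°.
φ = 2(45° − 33.91°) = 22.17°.

22.2°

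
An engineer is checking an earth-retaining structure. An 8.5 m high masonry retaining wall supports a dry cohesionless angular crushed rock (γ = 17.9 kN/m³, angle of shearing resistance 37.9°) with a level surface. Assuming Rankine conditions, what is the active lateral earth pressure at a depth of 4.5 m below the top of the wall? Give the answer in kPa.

19.2 kPa

K_a = (1 − sin φ)/(1 + sin φ) = 0.2389.
σ_h = K_a γ z = 0.2389 × 17.9 × 4.5 = 19.25 kPa.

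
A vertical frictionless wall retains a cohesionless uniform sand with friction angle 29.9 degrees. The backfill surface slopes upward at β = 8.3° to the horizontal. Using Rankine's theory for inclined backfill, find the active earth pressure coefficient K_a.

0.346

K_a = cos β · (cos β − √(cos²β − cos²φ)) / (cos β + √(cos²β − cos²φ)).
cos β = 0.9895, cos φ = 0.8669, √(cos²β − cos²φ) = 0.4771.
K_a = 0.9895 × (0.9895 − 0.4771)/(0.9895 + 0.4771) = 0.3457.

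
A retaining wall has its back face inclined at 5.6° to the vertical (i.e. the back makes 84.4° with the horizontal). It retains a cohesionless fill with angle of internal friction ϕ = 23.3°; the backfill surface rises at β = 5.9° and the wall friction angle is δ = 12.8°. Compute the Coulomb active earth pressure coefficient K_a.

K_a = sin²(α+φ) / [sin²α · sin(α−δ) · (1 + √{sin(φ+δ)sin(φ−β) / (sin(α−δ)sin(α+β))})²].
With α = 84.4°, φ = 23.3°, δ = 12.8°, β = 5.9°: K_a = 0.4716.

0.472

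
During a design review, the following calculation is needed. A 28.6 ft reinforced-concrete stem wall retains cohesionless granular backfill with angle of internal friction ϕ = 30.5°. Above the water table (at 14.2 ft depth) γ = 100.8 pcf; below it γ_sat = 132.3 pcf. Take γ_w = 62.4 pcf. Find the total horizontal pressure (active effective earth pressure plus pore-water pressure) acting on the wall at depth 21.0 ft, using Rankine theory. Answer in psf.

1050 psf

K_a = (1 − sin φ)/(1 + sin φ) = 0.3267.
γ' = 132.3 − 62.4 = 69.90 pcf.
Effective vertical stress at 21.0 ft: σ'_v = 100.8×14.2 + 69.90×6.80 = 1907 psf.
σ'_h = K_a σ'_v = 0.3267 × 1907 = 622.8 psf; u = γ_w × 6.80 = 424.3 psf.
Total σ_h = 622.8 + 424.3 = 1047 psf.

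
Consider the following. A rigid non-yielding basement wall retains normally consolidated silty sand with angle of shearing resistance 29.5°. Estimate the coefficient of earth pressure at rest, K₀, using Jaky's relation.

K₀ = 1 − sin φ' = 1 − sin 29.5° = 0.5076.

0.508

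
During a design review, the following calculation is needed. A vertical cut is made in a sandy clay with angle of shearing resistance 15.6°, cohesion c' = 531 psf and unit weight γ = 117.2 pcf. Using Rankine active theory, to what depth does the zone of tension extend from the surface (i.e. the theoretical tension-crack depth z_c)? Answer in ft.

K_a = tan²(45° − 15.6°/2) = 0.5761; √K_a = 0.7590.
The active pressure is zero where K_a γ z = 2c√K_a, so z_c = 2c/(γ√K_a) = 2×531/(117.2×0.7590) = 11.94 ft.

11.9 ft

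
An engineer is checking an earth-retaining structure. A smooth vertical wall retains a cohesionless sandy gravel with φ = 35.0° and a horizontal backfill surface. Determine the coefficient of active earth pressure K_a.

0.271

K_a = (1 − sin φ)/(1 + sin φ) = (1 − sin 35.0°)/(1 + sin 35.0°) = 0.2710.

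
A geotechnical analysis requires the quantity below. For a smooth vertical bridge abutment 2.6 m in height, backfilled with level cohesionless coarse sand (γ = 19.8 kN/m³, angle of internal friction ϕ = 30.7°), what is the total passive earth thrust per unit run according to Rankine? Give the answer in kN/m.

K_p = tan²(45° + φ/2) = 3.086.
P_p = ½ K_p γ H² = 0.5 × 3.086 × 19.8 × 2.6² = 206.5 kN/m.

207 kN/m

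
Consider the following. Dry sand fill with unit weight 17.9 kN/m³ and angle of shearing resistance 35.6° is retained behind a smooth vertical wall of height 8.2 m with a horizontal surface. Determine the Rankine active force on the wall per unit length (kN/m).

159 kN/m

K_a = tan²(45° − φ/2) = 0.2641.
P_a = ½ K_a γ H² = 0.5 × 0.2641 × 17.9 × 8.2² = 158.9 kN/m.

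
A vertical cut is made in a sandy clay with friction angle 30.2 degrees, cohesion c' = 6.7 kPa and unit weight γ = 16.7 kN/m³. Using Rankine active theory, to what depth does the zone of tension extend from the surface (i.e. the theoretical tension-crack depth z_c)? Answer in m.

K_a = tan²(45° − 30.2°/2) = 0.3307; √K_a = 0.5750.
The active pressure is zero where K_a γ z = 2c√K_a, so z_c = 2c/(γ√K_a) = 2×6.7/(16.7×0.5750) = 1.395 m.

1.40 m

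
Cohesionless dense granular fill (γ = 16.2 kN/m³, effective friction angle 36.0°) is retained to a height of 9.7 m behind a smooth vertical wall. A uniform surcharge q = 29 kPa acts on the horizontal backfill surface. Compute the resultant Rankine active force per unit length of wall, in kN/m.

271 kN/m

K_a = tan²(45° − φ/2) = 0.2596.
Soil triangle: ½ K_a γ H² = 0.5×0.2596×16.2×9.7² = 197.9 kN/m.
Surcharge rectangle: K_a q H = 0.2596×29×9.7 = 73.03 kN/m.
Total = 197.9 + 73.03 = 270.9 kN/m.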